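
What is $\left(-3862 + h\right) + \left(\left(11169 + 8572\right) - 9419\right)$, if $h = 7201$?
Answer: $13661$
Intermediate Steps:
$\left(-3862 + h\right) + \left(\left(11169 + 8572\right) - 9419\right) = \left(-3862 + 7201\right) + \left(\left(11169 + 8572\right) - 9419\right) = 3339 + \left(19741 - 9419\right) = 3339 + 10322 = 13661$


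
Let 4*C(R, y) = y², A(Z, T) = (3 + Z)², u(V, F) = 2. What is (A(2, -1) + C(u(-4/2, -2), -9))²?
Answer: 32761/16 ≈ 2047.6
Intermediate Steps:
C(R, y) = y²/4
(A(2, -1) + C(u(-4/2, -2), -9))² = ((3 + 2)² + (¼)*(-9)²)² = (5² + (¼)*81)² = (25 + 81/4)² = (181/4)² = 32761/16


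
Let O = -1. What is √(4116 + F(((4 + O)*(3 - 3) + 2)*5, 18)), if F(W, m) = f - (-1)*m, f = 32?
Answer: √4166 ≈ 64.545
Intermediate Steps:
F(W, m) = 32 + m (F(W, m) = 32 - (-1)*m = 32 + m)
√(4116 + F(((4 + O)*(3 - 3) + 2)*5, 18)) = √(4116 + (32 + 18)) = √(4116 + 50) = √4166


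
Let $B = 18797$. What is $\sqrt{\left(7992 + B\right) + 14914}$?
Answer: $\sqrt{41703} \approx 204.21$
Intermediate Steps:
$\sqrt{\left(7992 + B\right) + 14914} = \sqrt{\left(7992 + 18797\right) + 14914} = \sqrt{26789 + 14914} = \sqrt{41703}$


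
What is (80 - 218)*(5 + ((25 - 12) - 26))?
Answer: 1104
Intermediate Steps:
(80 - 218)*(5 + ((25 - 12) - 26)) = -138*(5 + (13 - 26)) = -138*(5 - 13) = -138*(-8) = 1104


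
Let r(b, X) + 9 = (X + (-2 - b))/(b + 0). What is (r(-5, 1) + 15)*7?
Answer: 182/5 ≈ 36.400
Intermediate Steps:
r(b, X) = -9 + (-2 + X - b)/b (r(b, X) = -9 + (X + (-2 - b))/(b + 0) = -9 + (-2 + X - b)/b)
(r(-5, 1) + 15)*7 = ((-2 + 1 - 10*(-5))/(-5) + 15)*7 = (-(-2 + 1 + 50)/5 + 15)*7 = (-⅕*49 + 15)*7 = (-49/5 + 15)*7 = (26/5)*7 = 182/5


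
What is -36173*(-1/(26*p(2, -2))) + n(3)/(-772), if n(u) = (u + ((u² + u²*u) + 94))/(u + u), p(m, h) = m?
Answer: 41886605/60216 ≈ 695.61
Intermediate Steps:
n(u) = (94 + u + u² + u³)/(2*u) (n(u) = (u + ((u² + u³) + 94))/((2*u)) = (u + (94 + u² + u³))*(1/(2*u)) = (94 + u + u² + u³)*(1/(2*u)) = (94 + u + u² + u³)/(2*u))
-36173*(-1/(26*p(2, -2))) + n(3)/(-772) = -36173/((26*2)*(-1)) + ((½)*(94 + 3*(1 + 3 + 3²))/3)/(-772) = -36173/(52*(-1)) + ((½)*(⅓)*(94 + 3*(1 + 3 + 9)))*(-1/772) = -36173/(-52) + ((½)*(⅓)*(94 + 3*13))*(-1/772) = -36173*(-1/52) + ((½)*(⅓)*(94 + 39))*(-1/772) = 36173/52 + ((½)*(⅓)*133)*(-1/772) = 36173/52 + (133/6)*(-1/772) = 36173/52 - 133/4632 = 41886605/60216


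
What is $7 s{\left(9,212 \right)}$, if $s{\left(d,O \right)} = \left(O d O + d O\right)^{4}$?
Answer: $190954516666224221390592$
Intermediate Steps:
$s{\left(d,O \right)} = \left(O d + d O^{2}\right)^{4}$ ($s{\left(d,O \right)} = \left(d O^{2} + O d\right)^{4} = \left(O d + d O^{2}\right)^{4}$)
$7 s{\left(9,212 \right)} = 7 \cdot 212^{4} \cdot 9^{4} \left(1 + 212\right)^{4} = 7 \cdot 2019963136 \cdot 6561 \cdot 213^{4} = 7 \cdot 2019963136 \cdot 6561 \cdot 2058346161 = 7 \cdot 27279216666603460198656 = 190954516666224221390592$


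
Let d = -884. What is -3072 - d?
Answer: -2188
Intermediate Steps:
-3072 - d = -3072 - 1*(-884) = -3072 + 884 = -2188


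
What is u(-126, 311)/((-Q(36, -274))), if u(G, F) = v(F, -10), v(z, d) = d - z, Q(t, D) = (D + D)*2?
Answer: -321/1096 ≈ -0.29288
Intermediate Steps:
Q(t, D) = 4*D (Q(t, D) = (2*D)*2 = 4*D)
u(G, F) = -10 - F
u(-126, 311)/((-Q(36, -274))) = (-10 - 1*311)/((-4*(-274))) = (-10 - 311)/((-1*(-1096))) = -321/1096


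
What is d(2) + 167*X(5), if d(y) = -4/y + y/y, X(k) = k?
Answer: 834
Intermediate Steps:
d(y) = 1 - 4/y (d(y) = -4/y + 1 = 1 - 4/y)
d(2) + 167*X(5) = (-4 + 2)/2 + 167*5 = (½)*(-2) + 835 = -1 + 835 = 834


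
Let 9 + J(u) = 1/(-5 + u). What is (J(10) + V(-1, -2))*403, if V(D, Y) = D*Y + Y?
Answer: -17732/5 ≈ -3546.4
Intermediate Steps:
V(D, Y) = Y + D*Y
J(u) = -9 + 1/(-5 + u)
(J(10) + V(-1, -2))*403 = ((46 - 9*10)/(-5 + 10) - 2*(1 - 1))*403 = ((46 - 90)/5 - 2*0)*403 = ((⅕)*(-44) + 0)*403 = (-44/5 + 0)*403 = -44/5*403 = -17732/5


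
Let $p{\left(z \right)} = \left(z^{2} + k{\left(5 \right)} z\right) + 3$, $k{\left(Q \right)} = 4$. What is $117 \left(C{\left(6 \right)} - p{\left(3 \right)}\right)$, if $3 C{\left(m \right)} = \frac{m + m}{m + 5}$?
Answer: $- \frac{30420}{11} \approx -2765.5$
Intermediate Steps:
$C{\left(m \right)} = \frac{2 m}{3 \left(5 + m\right)}$ ($C{\left(m \right)} = \frac{\left(m + m\right) \frac{1}{m + 5}}{3} = \frac{2 m \frac{1}{5 + m}}{3} = \frac{2 m}{3 \left(5 + m\right)}$)
$p{\left(z \right)} = 3 + z^{2} + 4 z$ ($p{\left(z \right)} = \left(z^{2} + 4 z\right) + 3 = 3 + z^{2} + 4 z$)
$117 \left(C{\left(6 \right)} - p{\left(3 \right)}\right) = 117 \left(\frac{2}{3} \cdot 6 \frac{1}{5 + 6} - \left(3 + 3^{2} + 4 \cdot 3\right)\right) = 117 \left(\frac{2}{3} \cdot 6 \cdot \frac{1}{11} - \left(3 + 9 + 12\right)\right) = 117 \left(\frac{2}{3} \cdot 6 \cdot \frac{1}{11} - 24\right) = 117 \left(\frac{4}{11} - 24\right) = 117 \left(- \frac{260}{11}\right) = - \frac{30420}{11}$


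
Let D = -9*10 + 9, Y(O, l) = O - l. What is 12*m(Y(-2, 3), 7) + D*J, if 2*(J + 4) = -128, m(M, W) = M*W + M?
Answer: 5028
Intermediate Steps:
m(M, W) = M + M*W
J = -68 (J = -4 + (½)*(-128) = -4 - 64 = -68)
D = -81 (D = -90 + 9 = -81)
12*m(Y(-2, 3), 7) + D*J = 12*((-2 - 1*3)*(1 + 7)) - 81*(-68) = 12*((-2 - 3)*8) + 5508 = 12*(-5*8) + 5508 = 12*(-40) + 5508 = -480 + 5508 = 5028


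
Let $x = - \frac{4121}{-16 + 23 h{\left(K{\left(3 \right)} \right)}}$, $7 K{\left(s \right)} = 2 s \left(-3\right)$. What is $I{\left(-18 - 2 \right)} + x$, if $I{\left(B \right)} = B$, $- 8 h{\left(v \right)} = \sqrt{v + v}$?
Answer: $\frac{6716172}{33433} - \frac{1137396 i \sqrt{7}}{33433} \approx 200.88 - 90.009 i$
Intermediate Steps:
$K{\left(s \right)} = - \frac{6 s}{7}$ ($K{\left(s \right)} = \frac{2 s \left(-3\right)}{7} = \frac{\left(-6\right) s}{7} = - \frac{6 s}{7}$)
$h{\left(v \right)} = - \frac{\sqrt{2} \sqrt{v}}{8}$ ($h{\left(v \right)} = - \frac{\sqrt{v + v}}{8} = - \frac{\sqrt{2 v}}{8} = - \frac{\sqrt{2} \sqrt{v}}{8}$)
$x = - \frac{4121}{-16 - \frac{69 i \sqrt{7}}{28}}$ ($x = - \frac{4121}{-16 + 23 \left(- \frac{\sqrt{2} \sqrt{\left(- \frac{6}{7}\right) 3}}{8}\right)} = - \frac{4121}{-16 + 23 \left(- \frac{\sqrt{2} \sqrt{- \frac{18}{7}}}{8}\right)} = - \frac{4121}{-16 + 23 \left(- \frac{\sqrt{2} \frac{3 i \sqrt{14}}{7}}{8}\right)} = - \frac{4121}{-16 + 23 \left(- \frac{3 i \sqrt{7}}{28}\right)} = - \frac{4121}{-16 - \frac{69 i \sqrt{7}}{28}} \approx 220.88 - 90.009 i$)
$I{\left(-18 - 2 \right)} + x = \left(-18 - 2\right) + \left(\frac{7384832}{33433} - \frac{1137396 i \sqrt{7}}{33433}\right) = -20 + \left(\frac{7384832}{33433} - \frac{1137396 i \sqrt{7}}{33433}\right) = \frac{6716172}{33433} - \frac{1137396 i \sqrt{7}}{33433}$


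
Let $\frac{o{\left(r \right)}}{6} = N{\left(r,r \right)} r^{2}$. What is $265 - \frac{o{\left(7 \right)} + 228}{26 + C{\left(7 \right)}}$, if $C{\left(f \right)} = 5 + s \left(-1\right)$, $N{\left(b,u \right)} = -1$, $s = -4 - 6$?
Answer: $\frac{10931}{41} \approx 266.61$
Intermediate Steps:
$s = -10$ ($s = -4 - 6 = -10$)
$C{\left(f \right)} = 15$ ($C{\left(f \right)} = 5 - -10 = 5 + 10 = 15$)
$o{\left(r \right)} = - 6 r^{2}$ ($o{\left(r \right)} = 6 \left(- r^{2}\right) = - 6 r^{2}$)
$265 - \frac{o{\left(7 \right)} + 228}{26 + C{\left(7 \right)}} = 265 - \frac{- 6 \cdot 7^{2} + 228}{26 + 15} = 265 - \frac{\left(-6\right) 49 + 228}{41} = 265 - \left(-294 + 228\right) \frac{1}{41} = 265 - \left(-66\right) \frac{1}{41} = 265 - - \frac{66}{41} = 265 + \frac{66}{41} = \frac{10931}{41}$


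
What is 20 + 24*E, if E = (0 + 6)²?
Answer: 884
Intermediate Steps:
E = 36 (E = 6² = 36)
20 + 24*E = 20 + 24*36 = 20 + 864 = 884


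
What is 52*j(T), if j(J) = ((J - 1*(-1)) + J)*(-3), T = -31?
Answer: 9516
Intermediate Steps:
j(J) = -3 - 6*J (j(J) = ((J + 1) + J)*(-3) = ((1 + J) + J)*(-3) = (1 + 2*J)*(-3) = -3 - 6*J)
52*j(T) = 52*(-3 - 6*(-31)) = 52*(-3 + 186) = 52*183 = 9516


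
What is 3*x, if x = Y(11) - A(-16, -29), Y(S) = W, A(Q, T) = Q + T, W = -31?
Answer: 42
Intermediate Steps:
Y(S) = -31
x = 14 (x = -31 - (-16 - 29) = -31 - 1*(-45) = -31 + 45 = 14)
3*x = 3*14 = 42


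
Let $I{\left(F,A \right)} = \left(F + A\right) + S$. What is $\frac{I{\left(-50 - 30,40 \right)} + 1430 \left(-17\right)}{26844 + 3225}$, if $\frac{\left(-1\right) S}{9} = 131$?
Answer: $- \frac{25529}{30069} \approx -0.84901$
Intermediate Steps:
$S = -1179$ ($S = \left(-9\right) 131 = -1179$)
$I{\left(F,A \right)} = -1179 + A + F$ ($I{\left(F,A \right)} = \left(F + A\right) - 1179 = \left(A + F\right) - 1179 = -1179 + A + F$)
$\frac{I{\left(-50 - 30,40 \right)} + 1430 \left(-17\right)}{26844 + 3225} = \frac{\left(-1179 + 40 - 80\right) + 1430 \left(-17\right)}{26844 + 3225} = \frac{\left(-1179 + 40 - 80\right) - 24310}{30069} = \left(-1219 - 24310\right) \frac{1}{30069} = \left(-25529\right) \frac{1}{30069} = - \frac{25529}{30069}$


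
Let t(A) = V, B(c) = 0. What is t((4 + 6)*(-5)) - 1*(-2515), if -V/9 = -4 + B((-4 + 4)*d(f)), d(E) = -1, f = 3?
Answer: 2551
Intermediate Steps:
V = 36 (V = -9*(-4 + 0) = -9*(-4) = 36)
t(A) = 36
t((4 + 6)*(-5)) - 1*(-2515) = 36 - 1*(-2515) = 36 + 2515 = 2551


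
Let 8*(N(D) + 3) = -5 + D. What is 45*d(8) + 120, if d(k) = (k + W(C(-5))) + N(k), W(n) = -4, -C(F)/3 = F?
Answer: 1455/8 ≈ 181.88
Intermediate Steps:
C(F) = -3*F
N(D) = -29/8 + D/8 (N(D) = -3 + (-5 + D)/8 = -3 + (-5/8 + D/8) = -29/8 + D/8)
d(k) = -61/8 + 9*k/8 (d(k) = (k - 4) + (-29/8 + k/8) = (-4 + k) + (-29/8 + k/8) = -61/8 + 9*k/8)
45*d(8) + 120 = 45*(-61/8 + (9/8)*8) + 120 = 45*(-61/8 + 9) + 120 = 45*(11/8) + 120 = 495/8 + 120 = 1455/8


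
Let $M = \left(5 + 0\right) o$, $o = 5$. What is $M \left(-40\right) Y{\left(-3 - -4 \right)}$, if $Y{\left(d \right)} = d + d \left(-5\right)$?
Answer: $4000$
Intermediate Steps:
$Y{\left(d \right)} = - 4 d$ ($Y{\left(d \right)} = d - 5 d = - 4 d$)
$M = 25$ ($M = \left(5 + 0\right) 5 = 5 \cdot 5 = 25$)
$M \left(-40\right) Y{\left(-3 - -4 \right)} = 25 \left(-40\right) \left(- 4 \left(-3 - -4\right)\right) = - 1000 \left(- 4 \left(-3 + 4\right)\right) = - 1000 \left(\left(-4\right) 1\right) = \left(-1000\right) \left(-4\right) = 4000$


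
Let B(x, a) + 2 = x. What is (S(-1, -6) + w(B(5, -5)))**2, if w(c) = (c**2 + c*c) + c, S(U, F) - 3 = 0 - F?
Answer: 900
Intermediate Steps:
S(U, F) = 3 - F (S(U, F) = 3 + (0 - F) = 3 - F)
B(x, a) = -2 + x
w(c) = c + 2*c**2 (w(c) = (c**2 + c**2) + c = 2*c**2 + c = c + 2*c**2)
(S(-1, -6) + w(B(5, -5)))**2 = ((3 - 1*(-6)) + (-2 + 5)*(1 + 2*(-2 + 5)))**2 = ((3 + 6) + 3*(1 + 2*3))**2 = (9 + 3*(1 + 6))**2 = (9 + 3*7)**2 = (9 + 21)**2 = 30**2 = 900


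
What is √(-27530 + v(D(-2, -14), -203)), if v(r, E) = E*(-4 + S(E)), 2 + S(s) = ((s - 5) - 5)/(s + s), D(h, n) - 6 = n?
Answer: I*√105674/2 ≈ 162.54*I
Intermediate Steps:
D(h, n) = 6 + n
S(s) = -2 + (-10 + s)/(2*s) (S(s) = -2 + ((s - 5) - 5)/(s + s) = -2 + ((-5 + s) - 5)/((2*s)) = -2 + (-10 + s)*(1/(2*s)) = -2 + (-10 + s)/(2*s))
v(r, E) = E*(-11/2 - 5/E) (v(r, E) = E*(-4 + (-3/2 - 5/E)) = E*(-11/2 - 5/E))
√(-27530 + v(D(-2, -14), -203)) = √(-27530 + (-5 - 11/2*(-203))) = √(-27530 + (-5 + 2233/2)) = √(-27530 + 2223/2) = √(-52837/2) = I*√105674/2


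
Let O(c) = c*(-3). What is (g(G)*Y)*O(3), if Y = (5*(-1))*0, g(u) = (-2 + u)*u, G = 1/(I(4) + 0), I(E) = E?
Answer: 0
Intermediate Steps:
O(c) = -3*c
G = 1/4 (G = 1/(4 + 0) = 1/4 ≈ 0.25000)
g(u) = u*(-2 + u)
Y = 0 (Y = -5*0 = 0)
(g(G)*Y)*O(3) = (((-2 + 1/4)/4)*0)*(-3*3) = (((1/4)*(-7/4))*0)*(-9) = -7/16*0*(-9) = 0*(-9) = 0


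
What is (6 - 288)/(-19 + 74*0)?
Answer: 282/19 ≈ 14.842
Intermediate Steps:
(6 - 288)/(-19 + 74*0) = -282/(-19 + 0) = -282/(-19) = -282*(-1/19) = 282/19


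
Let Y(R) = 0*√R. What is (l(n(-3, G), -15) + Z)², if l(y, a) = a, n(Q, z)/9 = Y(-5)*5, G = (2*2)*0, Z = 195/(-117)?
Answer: 2500/9 ≈ 277.78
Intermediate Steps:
Y(R) = 0
Z = -5/3 (Z = 195*(-1/117) = -5/3 ≈ -1.6667)
G = 0 (G = 4*0 = 0)
n(Q, z) = 0 (n(Q, z) = 9*(0*5) = 9*0 = 0)
(l(n(-3, G), -15) + Z)² = (-15 - 5/3)² = (-50/3)² = 2500/9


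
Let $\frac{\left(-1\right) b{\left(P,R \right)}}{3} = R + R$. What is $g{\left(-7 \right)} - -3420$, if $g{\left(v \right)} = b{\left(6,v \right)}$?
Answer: $3462$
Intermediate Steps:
$b{\left(P,R \right)} = - 6 R$ ($b{\left(P,R \right)} = - 3 \left(R + R\right) = - 3 \cdot 2 R = - 6 R$)
$g{\left(v \right)} = - 6 v$
$g{\left(-7 \right)} - -3420 = \left(-6\right) \left(-7\right) - -3420 = 42 + 3420 = 3462$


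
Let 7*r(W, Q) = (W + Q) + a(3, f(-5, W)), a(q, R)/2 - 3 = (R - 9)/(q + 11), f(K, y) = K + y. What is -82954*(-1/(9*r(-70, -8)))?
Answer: -41477/54 ≈ -768.09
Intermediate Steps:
a(q, R) = 6 + 2*(-9 + R)/(11 + q) (a(q, R) = 6 + 2*((R - 9)/(q + 11)) = 6 + 2*((-9 + R)/(11 + q)) = 6 + 2*(-9 + R)/(11 + q))
r(W, Q) = 4/7 + Q/7 + 8*W/49 (r(W, Q) = ((W + Q) + 2*(24 + (-5 + W) + 3*3)/(11 + 3))/7 = ((Q + W) + 2*(24 + (-5 + W) + 9)/14)/7 = ((Q + W) + 2*(1/14)*(28 + W))/7 = ((Q + W) + (4 + W/7))/7 = (4 + Q + 8*W/7)/7 = 4/7 + Q/7 + 8*W/49)
-82954*(-1/(9*r(-70, -8))) = -82954*(-1/(9*(4/7 + (⅐)*(-8) + (8/49)*(-70)))) = -82954*(-1/(9*(4/7 - 8/7 - 80/7))) = -82954/((-12*(-9))) = -82954/108 = -82954*1/108 = -41477/54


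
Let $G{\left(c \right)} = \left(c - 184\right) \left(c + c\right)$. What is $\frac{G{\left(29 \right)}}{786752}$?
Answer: $- \frac{4495}{393376} \approx -0.011427$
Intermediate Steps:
$G{\left(c \right)} = 2 c \left(-184 + c\right)$ ($G{\left(c \right)} = \left(-184 + c\right) 2 c = 2 c \left(-184 + c\right)$)
$\frac{G{\left(29 \right)}}{786752} = \frac{2 \cdot 29 \left(-184 + 29\right)}{786752} = 2 \cdot 29 \left(-155\right) \frac{1}{786752} = \left(-8990\right) \frac{1}{786752} = - \frac{4495}{393376}$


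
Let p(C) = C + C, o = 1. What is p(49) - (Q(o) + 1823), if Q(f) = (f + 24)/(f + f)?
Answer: -3475/2 ≈ -1737.5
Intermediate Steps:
Q(f) = (24 + f)/(2*f) (Q(f) = (24 + f)/((2*f)) = (24 + f)*(1/(2*f)) = (24 + f)/(2*f))
p(C) = 2*C
p(49) - (Q(o) + 1823) = 2*49 - ((½)*(24 + 1)/1 + 1823) = 98 - ((½)*1*25 + 1823) = 98 - (25/2 + 1823) = 98 - 1*3671/2 = 98 - 3671/2 = -3475/2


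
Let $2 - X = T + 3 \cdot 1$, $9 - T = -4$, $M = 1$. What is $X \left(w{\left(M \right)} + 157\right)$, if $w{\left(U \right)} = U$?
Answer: $-2212$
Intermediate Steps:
$T = 13$ ($T = 9 - -4 = 9 + 4 = 13$)
$X = -14$ ($X = 2 - \left(13 + 3 \cdot 1\right) = 2 - \left(13 + 3\right) = 2 - 16 = -14$)
$X \left(w{\left(M \right)} + 157\right) = - 14 \left(1 + 157\right) = \left(-14\right) 158 = -2212$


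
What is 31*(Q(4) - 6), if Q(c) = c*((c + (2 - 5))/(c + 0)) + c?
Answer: -31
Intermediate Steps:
Q(c) = -3 + 2*c (Q(c) = c*((c - 3)/c) + c = c*((-3 + c)/c) + c = (-3 + c) + c = -3 + 2*c)
31*(Q(4) - 6) = 31*((-3 + 2*4) - 6) = 31*((-3 + 8) - 6) = 31*(5 - 6) = 31*(-1) = -31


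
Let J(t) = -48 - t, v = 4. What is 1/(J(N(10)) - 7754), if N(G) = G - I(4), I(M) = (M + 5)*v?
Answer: -1/7776 ≈ -0.00012860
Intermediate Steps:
I(M) = 20 + 4*M (I(M) = (M + 5)*4 = (5 + M)*4 = 20 + 4*M)
N(G) = -36 + G (N(G) = G - (20 + 4*4) = G - (20 + 16) = G - 1*36 = G - 36 = -36 + G)
1/(J(N(10)) - 7754) = 1/((-48 - (-36 + 10)) - 7754) = 1/((-48 - 1*(-26)) - 7754) = 1/((-48 + 26) - 7754) = 1/(-22 - 7754) = 1/(-7776) = -1/7776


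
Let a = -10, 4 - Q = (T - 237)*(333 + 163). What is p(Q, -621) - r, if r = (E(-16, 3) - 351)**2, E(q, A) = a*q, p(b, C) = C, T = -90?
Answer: -37102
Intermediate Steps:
Q = 162196 (Q = 4 - (-90 - 237)*(333 + 163) = 4 - (-327)*496 = 4 - 1*(-162192) = 4 + 162192 = 162196)
E(q, A) = -10*q
r = 36481 (r = (-10*(-16) - 351)**2 = (160 - 351)**2 = (-191)**2 = 36481)
p(Q, -621) - r = -621 - 1*36481 = -621 - 36481 = -37102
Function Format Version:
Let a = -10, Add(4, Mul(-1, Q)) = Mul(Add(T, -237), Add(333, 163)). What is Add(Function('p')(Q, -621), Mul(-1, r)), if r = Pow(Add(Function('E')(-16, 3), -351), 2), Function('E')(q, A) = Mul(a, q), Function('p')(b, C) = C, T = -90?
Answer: -37102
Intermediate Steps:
Q = 162196 (Q = Add(4, Mul(-1, Mul(Add(-90, -237), Add(333, 163)))) = Add(4, Mul(-1, Mul(-327, 496))) = Add(4, Mul(-1, -162192)) = Add(4, 162192) = 162196)
Function('E')(q, A) = Mul(-10, q)
r = 36481 (r = Pow(Add(Mul(-10, -16), -351), 2) = Pow(Add(160, -351), 2) = Pow(-191, 2) = 36481)
Add(Function('p')(Q, -621), Mul(-1, r)) = Add(-621, Mul(-1, 36481)) = Add(-621, -36481) = -37102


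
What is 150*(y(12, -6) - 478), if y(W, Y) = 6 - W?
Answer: -72600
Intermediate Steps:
150*(y(12, -6) - 478) = 150*((6 - 1*12) - 478) = 150*((6 - 12) - 478) = 150*(-6 - 478) = 150*(-484) = -72600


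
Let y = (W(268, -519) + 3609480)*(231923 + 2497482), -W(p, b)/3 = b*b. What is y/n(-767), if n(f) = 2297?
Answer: 7646146978785/2297 ≈ 3.3288e+9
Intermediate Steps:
W(p, b) = -3*b² (W(p, b) = -3*b*b = -3*b²)
y = 7646146978785 (y = (-3*(-519)² + 3609480)*(231923 + 2497482) = (-3*269361 + 3609480)*2729405 = (-808083 + 3609480)*2729405 = 2801397*2729405 = 7646146978785)
y/n(-767) = 7646146978785/2297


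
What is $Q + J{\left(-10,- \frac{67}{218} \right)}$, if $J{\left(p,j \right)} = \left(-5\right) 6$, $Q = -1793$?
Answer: $-1823$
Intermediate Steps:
$J{\left(p,j \right)} = -30$
$Q + J{\left(-10,- \frac{67}{218} \right)} = -1793 - 30 = -1823$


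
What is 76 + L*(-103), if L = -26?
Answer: 2754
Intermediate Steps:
76 + L*(-103) = 76 - 26*(-103) = 76 + 2678 = 2754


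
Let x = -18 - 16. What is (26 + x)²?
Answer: 64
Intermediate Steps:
x = -34
(26 + x)² = (26 - 34)² = (-8)² = 64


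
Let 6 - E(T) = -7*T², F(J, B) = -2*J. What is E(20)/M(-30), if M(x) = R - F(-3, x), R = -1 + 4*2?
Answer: 2806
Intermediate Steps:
E(T) = 6 + 7*T² (E(T) = 6 - (-7)*T² = 6 + 7*T²)
R = 7 (R = -1 + 8 = 7)
M(x) = 1 (M(x) = 7 - (-2)*(-3) = 7 - 1*6 = 7 - 6 = 1)
E(20)/M(-30) = (6 + 7*20²)/1 = (6 + 7*400)*1 = (6 + 2800)*1 = 2806*1 = 2806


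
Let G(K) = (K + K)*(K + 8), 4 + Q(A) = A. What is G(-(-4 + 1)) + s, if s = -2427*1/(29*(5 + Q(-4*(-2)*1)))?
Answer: 4933/87 ≈ 56.701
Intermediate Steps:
Q(A) = -4 + A
G(K) = 2*K*(8 + K) (G(K) = (2*K)*(8 + K) = 2*K*(8 + K))
s = -809/87 (s = -2427*1/(29*(5 + (-4 - 4*(-2)*1))) = -2427*1/(29*(5 + (-4 + 8*1))) = -2427*1/(29*(5 + (-4 + 8))) = -2427*1/(29*(5 + 4)) = -2427/(9*29) = -2427/261 = -2427*1/261 = -809/87 ≈ -9.2988)
G(-(-4 + 1)) + s = 2*(-(-4 + 1))*(8 - (-4 + 1)) - 809/87 = 2*(-1*(-3))*(8 - 1*(-3)) - 809/87 = 2*3*(8 + 3) - 809/87 = 2*3*11 - 809/87 = 66 - 809/87 = 4933/87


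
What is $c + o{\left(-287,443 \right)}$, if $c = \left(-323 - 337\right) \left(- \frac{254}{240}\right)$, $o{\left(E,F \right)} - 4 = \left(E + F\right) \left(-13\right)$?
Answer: $- \frac{2651}{2} \approx -1325.5$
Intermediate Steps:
$o{\left(E,F \right)} = 4 - 13 E - 13 F$ ($o{\left(E,F \right)} = 4 + \left(E + F\right) \left(-13\right) = 4 - \left(13 E + 13 F\right) = 4 - 13 E - 13 F$)
$c = \frac{1397}{2}$ ($c = - 660 \left(\left(-254\right) \frac{1}{240}\right) = \left(-660\right) \left(- \frac{127}{120}\right) = \frac{1397}{2} \approx 698.5$)
$c + o{\left(-287,443 \right)} = \frac{1397}{2} - 2024 = - \frac{2651}{2}$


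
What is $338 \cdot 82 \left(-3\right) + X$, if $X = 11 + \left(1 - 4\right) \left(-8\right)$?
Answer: $-83113$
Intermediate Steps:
$X = 35$ ($X = 11 + \left(1 - 4\right) \left(-8\right) = 11 - -24 = 11 + 24 = 35$)
$338 \cdot 82 \left(-3\right) + X = 338 \cdot 82 \left(-3\right) + 35 = 338 \left(-246\right) + 35 = -83148 + 35 = -83113$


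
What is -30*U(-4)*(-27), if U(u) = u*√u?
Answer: -6480*I ≈ -6480.0*I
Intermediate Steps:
U(u) = u^(3/2)
-30*U(-4)*(-27) = -(-240)*I*(-27) = (240*I)*(-27) = -6480*I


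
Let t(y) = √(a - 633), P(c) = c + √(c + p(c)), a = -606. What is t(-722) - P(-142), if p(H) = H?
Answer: 142 + I*√1239 - 2*I*√71 ≈ 142.0 + 18.347*I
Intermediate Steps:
P(c) = c + √2*√c (P(c) = c + √(c + c) = c + √(2*c) = c + √2*√c)
t(y) = I*√1239 (t(y) = √(-606 - 633) = √(-1239) = I*√1239)
t(-722) - P(-142) = I*√1239 - (-142 + √2*√(-142)) = I*√1239 - (-142 + √2*(I*√142)) = I*√1239 - (-142 + 2*I*√71) = I*√1239 + (142 - 2*I*√71) = 142 + I*√1239 - 2*I*√71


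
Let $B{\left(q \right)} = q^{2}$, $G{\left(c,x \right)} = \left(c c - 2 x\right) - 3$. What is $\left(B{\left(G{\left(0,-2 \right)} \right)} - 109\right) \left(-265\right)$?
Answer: $28620$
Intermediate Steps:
$G{\left(c,x \right)} = -3 + c^{2} - 2 x$ ($G{\left(c,x \right)} = \left(c^{2} - 2 x\right) - 3 = -3 + c^{2} - 2 x$)
$\left(B{\left(G{\left(0,-2 \right)} \right)} - 109\right) \left(-265\right) = \left(\left(-3 + 0^{2} - -4\right)^{2} - 109\right) \left(-265\right) = \left(\left(-3 + 0 + 4\right)^{2} - 109\right) \left(-265\right) = \left(1^{2} - 109\right) \left(-265\right) = \left(1 - 109\right) \left(-265\right) = \left(-108\right) \left(-265\right) = 28620$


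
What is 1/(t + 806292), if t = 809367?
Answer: 1/1615659 ≈ 6.1894e-7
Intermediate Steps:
1/(t + 806292) = 1/(809367 + 806292) = 1/1615659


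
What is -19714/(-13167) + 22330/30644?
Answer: 449067463/201744774 ≈ 2.2259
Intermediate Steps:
-19714/(-13167) + 22330/30644 = -19714*(-1/13167) + 22330*(1/30644) = 19714/13167 + 11165/15322 = 449067463/201744774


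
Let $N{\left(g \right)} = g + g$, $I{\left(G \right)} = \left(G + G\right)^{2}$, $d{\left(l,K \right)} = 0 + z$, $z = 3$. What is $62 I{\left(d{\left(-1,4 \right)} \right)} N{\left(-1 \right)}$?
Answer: $-4464$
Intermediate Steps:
$d{\left(l,K \right)} = 3$ ($d{\left(l,K \right)} = 0 + 3 = 3$)
$I{\left(G \right)} = 4 G^{2}$ ($I{\left(G \right)} = \left(2 G\right)^{2} = 4 G^{2}$)
$N{\left(g \right)} = 2 g$
$62 I{\left(d{\left(-1,4 \right)} \right)} N{\left(-1 \right)} = 62 \cdot 4 \cdot 3^{2} \cdot 2 \left(-1\right) = 62 \cdot 4 \cdot 9 \left(-2\right) = 62 \cdot 36 \left(-2\right) = 2232 \left(-2\right) = -4464$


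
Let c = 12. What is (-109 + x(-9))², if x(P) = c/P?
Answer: 109561/9 ≈ 12173.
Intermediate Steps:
x(P) = 12/P
(-109 + x(-9))² = (-109 + 12/(-9))² = (-109 + 12*(-⅑))² = (-109 - 4/3)² = (-331/3)² = 109561/9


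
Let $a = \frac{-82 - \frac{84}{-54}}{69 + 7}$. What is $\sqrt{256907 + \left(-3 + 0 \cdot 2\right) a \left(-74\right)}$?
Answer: $\frac{\sqrt{833927385}}{57} \approx 506.63$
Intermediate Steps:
$a = - \frac{181}{171}$ ($a = \frac{-82 - - \frac{14}{9}}{76} = \left(-82 + \frac{14}{9}\right) \frac{1}{76} = \left(- \frac{724}{9}\right) \frac{1}{76} = - \frac{181}{171} \approx -1.0585$)
$\sqrt{256907 + \left(-3 + 0 \cdot 2\right) a \left(-74\right)} = \sqrt{256907 + \left(-3 + 0 \cdot 2\right) \left(- \frac{181}{171}\right) \left(-74\right)} = \sqrt{256907 + \left(-3 + 0\right) \left(- \frac{181}{171}\right) \left(-74\right)} = \sqrt{256907 + \left(-3\right) \left(- \frac{181}{171}\right) \left(-74\right)} = \sqrt{256907 + \frac{181}{57} \left(-74\right)} = \sqrt{256907 - \frac{13394}{57}} = \sqrt{\frac{14630305}{57}} = \frac{\sqrt{833927385}}{57}$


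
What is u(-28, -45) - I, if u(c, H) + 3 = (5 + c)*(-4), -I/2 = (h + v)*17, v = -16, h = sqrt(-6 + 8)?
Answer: -455 + 34*sqrt(2) ≈ -406.92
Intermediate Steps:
h = sqrt(2) ≈ 1.4142
I = 544 - 34*sqrt(2) (I = -2*(sqrt(2) - 16)*17 = -2*(-16 + sqrt(2))*17 = -2*(-272 + 17*sqrt(2)) = 544 - 34*sqrt(2) ≈ 495.92)
u(c, H) = -23 - 4*c (u(c, H) = -3 + (5 + c)*(-4) = -3 + (-20 - 4*c) = -23 - 4*c)
u(-28, -45) - I = (-23 - 4*(-28)) - (544 - 34*sqrt(2)) = (-23 + 112) + (-544 + 34*sqrt(2)) = 89 + (-544 + 34*sqrt(2)) = -455 + 34*sqrt(2)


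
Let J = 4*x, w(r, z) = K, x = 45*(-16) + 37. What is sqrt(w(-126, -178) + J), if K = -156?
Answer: 38*I*sqrt(2) ≈ 53.74*I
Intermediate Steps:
x = -683 (x = -720 + 37 = -683)
w(r, z) = -156
J = -2732 (J = 4*(-683) = -2732)
sqrt(w(-126, -178) + J) = sqrt(-156 - 2732) = sqrt(-2888) = 38*I*sqrt(2)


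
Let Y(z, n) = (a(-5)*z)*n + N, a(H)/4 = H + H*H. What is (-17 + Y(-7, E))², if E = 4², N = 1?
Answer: 80568576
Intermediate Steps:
E = 16
a(H) = 4*H + 4*H² (a(H) = 4*(H + H*H) = 4*(H + H²) = 4*H + 4*H²)
Y(z, n) = 1 + 80*n*z (Y(z, n) = ((4*(-5)*(1 - 5))*z)*n + 1 = ((4*(-5)*(-4))*z)*n + 1 = (80*z)*n + 1 = 80*n*z + 1 = 1 + 80*n*z)
(-17 + Y(-7, E))² = (-17 + (1 + 80*16*(-7)))² = (-17 + (1 - 8960))² = (-17 - 8959)² = (-8976)² = 80568576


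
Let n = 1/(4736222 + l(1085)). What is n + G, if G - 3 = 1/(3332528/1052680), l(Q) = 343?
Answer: 6542537129461/1973091935790 ≈ 3.3159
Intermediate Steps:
G = 1381283/416566 (G = 3 + 1/(3332528/1052680) = 3 + 1/(3332528*(1/1052680)) = 3 + 1/(416566/131585) = 3 + 131585/416566 = 1381283/416566 ≈ 3.3159)
n = 1/4736565 (n = 1/(4736222 + 343) = 1/4736565 ≈ 2.1112e-7)
n + G = 1/4736565 + 1381283/416566 = 6542537129461/1973091935790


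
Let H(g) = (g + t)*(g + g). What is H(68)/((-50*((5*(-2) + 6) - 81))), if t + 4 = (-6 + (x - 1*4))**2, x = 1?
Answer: 116/25 ≈ 4.6400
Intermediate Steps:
t = 77 (t = -4 + (-6 + (1 - 1*4))**2 = -4 + (-6 + (1 - 4))**2 = -4 + (-6 - 3)**2 = -4 + (-9)**2 = -4 + 81 = 77)
H(g) = 2*g*(77 + g) (H(g) = (g + 77)*(g + g) = (77 + g)*(2*g) = 2*g*(77 + g))
H(68)/((-50*((5*(-2) + 6) - 81))) = (2*68*(77 + 68))/((-50*((5*(-2) + 6) - 81))) = (2*68*145)/((-50*((-10 + 6) - 81))) = 19720/((-50*(-4 - 81))) = 19720/((-50*(-85))) = 19720/4250 = 19720*(1/4250) = 116/25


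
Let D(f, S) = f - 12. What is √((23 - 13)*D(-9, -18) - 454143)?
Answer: I*√454353 ≈ 674.06*I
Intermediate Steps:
D(f, S) = -12 + f
√((23 - 13)*D(-9, -18) - 454143) = √((23 - 13)*(-12 - 9) - 454143) = √(10*(-21) - 454143) = √(-210 - 454143) = √(-454353) = I*√454353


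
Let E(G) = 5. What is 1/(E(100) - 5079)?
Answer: -1/5074 ≈ -0.00019708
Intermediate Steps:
1/(E(100) - 5079) = 1/(5 - 5079) = 1/(-5074) = -1/5074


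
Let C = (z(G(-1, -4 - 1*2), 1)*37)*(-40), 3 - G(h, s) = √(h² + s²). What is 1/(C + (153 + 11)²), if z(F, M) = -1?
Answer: 1/28376 ≈ 3.5241e-5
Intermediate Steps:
G(h, s) = 3 - √(h² + s²)
C = 1480 (C = -1*37*(-40) = -37*(-40) = 1480)
1/(C + (153 + 11)²) = 1/(1480 + (153 + 11)²) = 1/(1480 + 164²) = 1/(1480 + 26896) = 1/28376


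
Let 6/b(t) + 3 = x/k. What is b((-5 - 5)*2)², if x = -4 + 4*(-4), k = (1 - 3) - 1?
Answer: 324/121 ≈ 2.6777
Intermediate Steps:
k = -3 (k = -2 - 1 = -3)
x = -20 (x = -4 - 16 = -20)
b(t) = 18/11 (b(t) = 6/(-3 - 20/(-3)) = 6/(-3 - 20*(-⅓)) = 6/(-3 + 20/3) = 6/(11/3) = 6*(3/11) = 18/11)
b((-5 - 5)*2)² = (18/11)² = 324/121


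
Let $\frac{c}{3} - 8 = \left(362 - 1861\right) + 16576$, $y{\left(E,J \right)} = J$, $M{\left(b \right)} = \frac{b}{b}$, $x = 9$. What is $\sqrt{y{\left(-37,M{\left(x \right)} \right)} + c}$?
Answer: $2 \sqrt{11314} \approx 212.73$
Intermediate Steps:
$M{\left(b \right)} = 1$
$c = 45255$ ($c = 24 + 3 \left(\left(362 - 1861\right) + 16576\right) = 24 + 3 \left(-1499 + 16576\right) = 24 + 3 \cdot 15077 = 24 + 45231 = 45255$)
$\sqrt{y{\left(-37,M{\left(x \right)} \right)} + c} = \sqrt{1 + 45255} = \sqrt{45256} = 2 \sqrt{11314}$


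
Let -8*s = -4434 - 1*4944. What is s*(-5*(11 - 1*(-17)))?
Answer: -164115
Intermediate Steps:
s = 4689/4 (s = -(-4434 - 1*4944)/8 = -(-4434 - 4944)/8 = -⅛*(-9378) = 4689/4 ≈ 1172.3)
s*(-5*(11 - 1*(-17))) = 4689*(-5*(11 - 1*(-17)))/4 = 4689*(-5*(11 + 17))/4 = 4689*(-5*28)/4 = (4689/4)*(-140) = -164115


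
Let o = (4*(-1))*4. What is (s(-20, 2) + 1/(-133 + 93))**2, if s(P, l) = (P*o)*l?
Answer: 655308801/1600 ≈ 4.0957e+5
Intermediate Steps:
o = -16 (o = -4*4 = -16)
s(P, l) = -16*P*l (s(P, l) = (P*(-16))*l = (-16*P)*l = -16*P*l)
(s(-20, 2) + 1/(-133 + 93))**2 = (-16*(-20)*2 + 1/(-133 + 93))**2 = (640 + 1/(-40))**2 = (640 - 1/40)**2 = (25599/40)**2 = 655308801/1600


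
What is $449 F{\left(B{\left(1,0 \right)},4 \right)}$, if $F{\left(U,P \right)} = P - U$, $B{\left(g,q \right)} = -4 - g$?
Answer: $4041$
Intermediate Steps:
$449 F{\left(B{\left(1,0 \right)},4 \right)} = 449 \left(4 - \left(-4 - 1\right)\right) = 449 \left(4 - -5\right) = 449 \left(4 + 5\right) = 449 \cdot 9 = 4041$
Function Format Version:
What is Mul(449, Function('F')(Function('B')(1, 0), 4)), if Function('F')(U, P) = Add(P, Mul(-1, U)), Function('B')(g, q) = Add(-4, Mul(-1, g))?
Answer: 4041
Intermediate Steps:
Mul(449, Function('F')(Function('B')(1, 0), 4)) = Mul(449, Add(4, Mul(-1, Add(-4, Mul(-1, 1))))) = Mul(449, Add(4, Mul(-1, Add(-4, -1)))) = Mul(449, Add(4, Mul(-1, -5))) = Mul(449, Add(4, 5)) = Mul(449, 9) = 4041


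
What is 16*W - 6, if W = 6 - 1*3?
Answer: 42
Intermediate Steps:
W = 3 (W = 6 - 3 = 3)
16*W - 6 = 16*3 - 6 = 48 - 6 = 42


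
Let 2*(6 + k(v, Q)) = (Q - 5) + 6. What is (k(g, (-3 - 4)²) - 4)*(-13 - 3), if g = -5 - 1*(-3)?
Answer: -240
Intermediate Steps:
g = -2 (g = -5 + 3 = -2)
k(v, Q) = -11/2 + Q/2 (k(v, Q) = -6 + ((Q - 5) + 6)/2 = -6 + ((-5 + Q) + 6)/2 = -6 + (1 + Q)/2 = -6 + (½ + Q/2) = -11/2 + Q/2)
(k(g, (-3 - 4)²) - 4)*(-13 - 3) = ((-11/2 + (-3 - 4)²/2) - 4)*(-13 - 3) = ((-11/2 + (½)*(-7)²) - 4)*(-16) = ((-11/2 + (½)*49) - 4)*(-16) = ((-11/2 + 49/2) - 4)*(-16) = (19 - 4)*(-16) = 15*(-16) = -240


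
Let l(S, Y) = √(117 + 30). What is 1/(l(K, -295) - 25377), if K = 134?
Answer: -8459/214663994 - 7*√3/643991982 ≈ -3.9425e-5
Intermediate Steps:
l(S, Y) = 7*√3 (l(S, Y) = √147 = 7*√3)
1/(l(K, -295) - 25377) = 1/(7*√3 - 25377) = 1/(-25377 + 7*√3)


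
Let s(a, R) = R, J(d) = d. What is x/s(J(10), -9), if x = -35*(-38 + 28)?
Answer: -350/9 ≈ -38.889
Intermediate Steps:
x = 350 (x = -35*(-10) = 350)
x/s(J(10), -9) = 350/(-9) = 350*(-⅑) = -350/9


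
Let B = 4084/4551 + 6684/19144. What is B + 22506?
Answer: 490232272261/21781086 ≈ 22507.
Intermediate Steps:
B = 27150745/21781086 (B = 4084*(1/4551) + 6684*(1/19144) = 4084/4551 + 1671/4786 = 27150745/21781086 ≈ 1.2465)
B + 22506 = 27150745/21781086 + 22506 = 490232272261/21781086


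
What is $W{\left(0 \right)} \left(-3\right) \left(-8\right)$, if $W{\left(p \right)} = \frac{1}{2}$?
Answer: $12$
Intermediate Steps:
$W{\left(p \right)} = \frac{1}{2}$
$W{\left(0 \right)} \left(-3\right) \left(-8\right) = \frac{1}{2} \left(-3\right) \left(-8\right) = \left(- \frac{3}{2}\right) \left(-8\right) = 12$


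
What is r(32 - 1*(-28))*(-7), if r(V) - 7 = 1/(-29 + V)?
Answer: -1526/31 ≈ -49.226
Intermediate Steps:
r(V) = 7 + 1/(-29 + V)
r(32 - 1*(-28))*(-7) = ((-202 + 7*(32 - 1*(-28)))/(-29 + (32 - 1*(-28))))*(-7) = ((-202 + 7*(32 + 28))/(-29 + (32 + 28)))*(-7) = ((-202 + 7*60)/(-29 + 60))*(-7) = ((-202 + 420)/31)*(-7) = ((1/31)*218)*(-7) = (218/31)*(-7) = -1526/31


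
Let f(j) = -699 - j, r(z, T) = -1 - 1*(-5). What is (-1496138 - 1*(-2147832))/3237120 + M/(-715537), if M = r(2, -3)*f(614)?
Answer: 241656261959/1158139566720 ≈ 0.20866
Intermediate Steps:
r(z, T) = 4 (r(z, T) = -1 + 5 = 4)
M = -5252 (M = 4*(-699 - 1*614) = 4*(-699 - 614) = 4*(-1313) = -5252)
(-1496138 - 1*(-2147832))/3237120 + M/(-715537) = (-1496138 - 1*(-2147832))/3237120 - 5252/(-715537) = (-1496138 + 2147832)*(1/3237120) - 5252*(-1/715537) = 651694*(1/3237120) + 5252/715537 = 325847/1618560 + 5252/715537 = 241656261959/1158139566720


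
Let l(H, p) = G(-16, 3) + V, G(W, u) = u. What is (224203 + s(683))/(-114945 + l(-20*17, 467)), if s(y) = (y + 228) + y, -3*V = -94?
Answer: -677391/344732 ≈ -1.9650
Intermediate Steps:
V = 94/3 (V = -⅓*(-94) = 94/3 ≈ 31.333)
s(y) = 228 + 2*y (s(y) = (228 + y) + y = 228 + 2*y)
l(H, p) = 103/3 (l(H, p) = 3 + 94/3 = 103/3)
(224203 + s(683))/(-114945 + l(-20*17, 467)) = (224203 + (228 + 2*683))/(-114945 + 103/3) = (224203 + (228 + 1366))/(-344732/3) = (224203 + 1594)*(-3/344732) = 225797*(-3/344732) = -677391/344732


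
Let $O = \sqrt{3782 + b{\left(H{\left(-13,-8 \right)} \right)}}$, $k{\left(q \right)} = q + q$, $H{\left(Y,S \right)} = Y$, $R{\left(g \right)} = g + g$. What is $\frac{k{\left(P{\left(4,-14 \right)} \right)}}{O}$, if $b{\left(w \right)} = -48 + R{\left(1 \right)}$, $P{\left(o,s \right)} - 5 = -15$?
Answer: $- \frac{5 \sqrt{934}}{467} \approx -0.32721$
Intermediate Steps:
$R{\left(g \right)} = 2 g$
$P{\left(o,s \right)} = -10$ ($P{\left(o,s \right)} = 5 - 15 = -10$)
$k{\left(q \right)} = 2 q$
$b{\left(w \right)} = -46$ ($b{\left(w \right)} = -48 + 2 \cdot 1 = -48 + 2 = -46$)
$O = 2 \sqrt{934}$ ($O = \sqrt{3782 - 46} = \sqrt{3736} = 2 \sqrt{934} \approx 61.123$)
$\frac{k{\left(P{\left(4,-14 \right)} \right)}}{O} = \frac{2 \left(-10\right)}{2 \sqrt{934}} = - 20 \frac{\sqrt{934}}{1868} = - \frac{5 \sqrt{934}}{467}$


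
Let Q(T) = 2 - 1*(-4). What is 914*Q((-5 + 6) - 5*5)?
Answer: 5484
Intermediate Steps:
Q(T) = 6 (Q(T) = 2 + 4 = 6)
914*Q((-5 + 6) - 5*5) = 914*6 = 5484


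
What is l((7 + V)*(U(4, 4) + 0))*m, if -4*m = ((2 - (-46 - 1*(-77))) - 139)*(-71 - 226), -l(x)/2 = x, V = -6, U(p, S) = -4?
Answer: -99792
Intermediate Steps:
l(x) = -2*x
m = -12474 (m = -((2 - (-46 - 1*(-77))) - 139)*(-71 - 226)/4 = -((2 - (-46 + 77)) - 139)*(-297)/4 = -((2 - 1*31) - 139)*(-297)/4 = -((2 - 31) - 139)*(-297)/4 = -(-29 - 139)*(-297)/4 = -(-42)*(-297) = -¼*49896 = -12474)
l((7 + V)*(U(4, 4) + 0))*m = -2*(7 - 6)*(-4 + 0)*(-12474) = -2*(-4)*(-12474) = 8*(-12474) = -99792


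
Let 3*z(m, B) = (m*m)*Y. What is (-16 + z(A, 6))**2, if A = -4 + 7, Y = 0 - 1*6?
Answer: 1156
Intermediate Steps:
Y = -6 (Y = 0 - 6 = -6)
A = 3
z(m, B) = -2*m**2 (z(m, B) = ((m*m)*(-6))/3 = (m**2*(-6))/3 = (-6*m**2)/3 = -2*m**2)
(-16 + z(A, 6))**2 = (-16 - 2*3**2)**2 = (-16 - 2*9)**2 = (-16 - 18)**2 = (-34)**2 = 1156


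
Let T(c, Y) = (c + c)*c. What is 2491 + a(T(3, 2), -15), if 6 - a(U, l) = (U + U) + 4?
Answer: 2457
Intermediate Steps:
T(c, Y) = 2*c² (T(c, Y) = (2*c)*c = 2*c²)
a(U, l) = 2 - 2*U (a(U, l) = 6 - ((U + U) + 4) = 6 - (2*U + 4) = 6 - (4 + 2*U) = 6 + (-4 - 2*U) = 2 - 2*U)
2491 + a(T(3, 2), -15) = 2491 + (2 - 4*3²) = 2491 + (2 - 4*9) = 2491 + (2 - 2*18) = 2491 + (2 - 36) = 2491 - 34 = 2457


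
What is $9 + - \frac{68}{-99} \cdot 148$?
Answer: $\frac{10955}{99} \approx 110.66$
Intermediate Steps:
$9 + - \frac{68}{-99} \cdot 148 = 9 + \left(-68\right) \left(- \frac{1}{99}\right) 148 = 9 + \frac{68}{99} \cdot 148 = 9 + \frac{10064}{99} = \frac{10955}{99}$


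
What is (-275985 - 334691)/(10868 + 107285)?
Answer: -610676/118153 ≈ -5.1685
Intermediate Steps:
(-275985 - 334691)/(10868 + 107285) = -610676/118153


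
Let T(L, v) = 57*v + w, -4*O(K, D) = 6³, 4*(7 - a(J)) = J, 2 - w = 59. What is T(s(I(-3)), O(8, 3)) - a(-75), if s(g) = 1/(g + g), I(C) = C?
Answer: -12643/4 ≈ -3160.8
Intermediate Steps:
w = -57 (w = 2 - 1*59 = 2 - 59 = -57)
a(J) = 7 - J/4
s(g) = 1/(2*g)
O(K, D) = -54 (O(K, D) = -¼*6³ = -¼*216 = -54)
T(L, v) = -57 + 57*v (T(L, v) = 57*v - 57 = -57 + 57*v)
T(s(I(-3)), O(8, 3)) - a(-75) = (-57 + 57*(-54)) - (7 - ¼*(-75)) = (-57 - 3078) - (7 + 75/4) = -3135 - 1*103/4 = -3135 - 103/4 = -12643/4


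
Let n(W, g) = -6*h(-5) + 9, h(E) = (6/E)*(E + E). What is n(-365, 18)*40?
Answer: -2520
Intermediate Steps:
h(E) = 12 (h(E) = (6/E)*(2*E) = 12)
n(W, g) = -63 (n(W, g) = -6*12 + 9 = -72 + 9 = -63)
n(-365, 18)*40 = -63*40 = -2520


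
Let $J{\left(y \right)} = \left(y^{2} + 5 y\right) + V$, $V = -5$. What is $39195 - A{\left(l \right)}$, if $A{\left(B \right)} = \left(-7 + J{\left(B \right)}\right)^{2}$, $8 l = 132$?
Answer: $- \frac{1252521}{16} \approx -78283.0$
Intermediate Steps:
$l = \frac{33}{2}$ ($l = \frac{1}{8} \cdot 132 = \frac{33}{2} \approx 16.5$)
$J{\left(y \right)} = -5 + y^{2} + 5 y$ ($J{\left(y \right)} = \left(y^{2} + 5 y\right) - 5 = -5 + y^{2} + 5 y$)
$A{\left(B \right)} = \left(-12 + B^{2} + 5 B\right)^{2}$ ($A{\left(B \right)} = \left(-7 + \left(-5 + B^{2} + 5 B\right)\right)^{2} = \left(-12 + B^{2} + 5 B\right)^{2}$)
$39195 - A{\left(l \right)} = 39195 - \left(-12 + \left(\frac{33}{2}\right)^{2} + 5 \cdot \frac{33}{2}\right)^{2} = 39195 - \left(-12 + \frac{1089}{4} + \frac{165}{2}\right)^{2} = 39195 - \left(\frac{1371}{4}\right)^{2} = 39195 - \frac{1879641}{16} = - \frac{1252521}{16}$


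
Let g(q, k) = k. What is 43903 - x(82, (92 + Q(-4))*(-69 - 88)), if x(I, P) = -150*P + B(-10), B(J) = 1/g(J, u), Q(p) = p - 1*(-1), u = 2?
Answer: -4104095/2 ≈ -2.0520e+6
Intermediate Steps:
Q(p) = 1 + p (Q(p) = p + 1 = 1 + p)
B(J) = ½ (B(J) = 1/2 = ½)
x(I, P) = ½ - 150*P (x(I, P) = -150*P + ½ = ½ - 150*P)
43903 - x(82, (92 + Q(-4))*(-69 - 88)) = 43903 - (½ - 150*(92 + (1 - 4))*(-69 - 88)) = 43903 - (½ - 150*(92 - 3)*(-157)) = 43903 - (½ - 13350*(-157)) = 43903 - (½ - 150*(-13973)) = 43903 - (½ + 2095950) = 43903 - 1*4191901/2 = 43903 - 4191901/2 = -4104095/2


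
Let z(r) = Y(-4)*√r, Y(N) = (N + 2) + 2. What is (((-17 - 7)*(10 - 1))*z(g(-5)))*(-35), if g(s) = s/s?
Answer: 0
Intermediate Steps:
Y(N) = 4 + N (Y(N) = (2 + N) + 2 = 4 + N)
g(s) = 1
z(r) = 0 (z(r) = (4 - 4)*√r = 0*√r = 0)
(((-17 - 7)*(10 - 1))*z(g(-5)))*(-35) = (((-17 - 7)*(10 - 1))*0)*(-35) = (-24*9*0)*(-35) = -216*0*(-35) = 0*(-35) = 0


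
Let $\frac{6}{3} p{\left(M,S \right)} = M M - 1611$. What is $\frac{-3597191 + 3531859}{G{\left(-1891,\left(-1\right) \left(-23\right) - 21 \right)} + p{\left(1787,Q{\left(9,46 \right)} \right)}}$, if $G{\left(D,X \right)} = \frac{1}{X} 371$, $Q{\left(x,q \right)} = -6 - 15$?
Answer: $- \frac{130664}{3192129} \approx -0.040933$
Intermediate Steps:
$Q{\left(x,q \right)} = -21$
$p{\left(M,S \right)} = - \frac{1611}{2} + \frac{M^{2}}{2}$ ($p{\left(M,S \right)} = \frac{M M - 1611}{2} = \frac{M^{2} - 1611}{2} = \frac{-1611 + M^{2}}{2} = - \frac{1611}{2} + \frac{M^{2}}{2}$)
$G{\left(D,X \right)} = \frac{371}{X}$
$\frac{-3597191 + 3531859}{G{\left(-1891,\left(-1\right) \left(-23\right) - 21 \right)} + p{\left(1787,Q{\left(9,46 \right)} \right)}} = \frac{-3597191 + 3531859}{\frac{371}{\left(-1\right) \left(-23\right) - 21} - \left(\frac{1611}{2} - \frac{1787^{2}}{2}\right)} = - \frac{65332}{\frac{371}{23 - 21} + \left(- \frac{1611}{2} + \frac{1}{2} \cdot 3193369\right)} = - \frac{65332}{\frac{371}{2} + \left(- \frac{1611}{2} + \frac{3193369}{2}\right)} = - \frac{65332}{371 \cdot \frac{1}{2} + 1595879} = - \frac{65332}{\frac{371}{2} + 1595879} = - \frac{65332}{\frac{3192129}{2}} = \left(-65332\right) \frac{2}{3192129} = - \frac{130664}{3192129}$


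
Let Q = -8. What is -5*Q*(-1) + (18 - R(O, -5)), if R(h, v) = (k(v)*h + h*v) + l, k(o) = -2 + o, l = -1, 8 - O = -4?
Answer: 123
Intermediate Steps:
O = 12 (O = 8 - 1*(-4) = 8 + 4 = 12)
R(h, v) = -1 + h*v + h*(-2 + v) (R(h, v) = ((-2 + v)*h + h*v) - 1 = (h*(-2 + v) + h*v) - 1 = (h*v + h*(-2 + v)) - 1 = -1 + h*v + h*(-2 + v))
-5*Q*(-1) + (18 - R(O, -5)) = -5*(-8)*(-1) + (18 - (-1 + 12*(-5) + 12*(-2 - 5))) = 40*(-1) + (18 - (-1 - 60 + 12*(-7))) = -40 + (18 - (-1 - 60 - 84)) = -40 + (18 - 1*(-145)) = -40 + (18 + 145) = -40 + 163 = 123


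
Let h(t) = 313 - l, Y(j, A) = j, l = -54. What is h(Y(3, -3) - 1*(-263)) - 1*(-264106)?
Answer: 264473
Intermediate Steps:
h(t) = 367 (h(t) = 313 - 1*(-54) = 313 + 54 = 367)
h(Y(3, -3) - 1*(-263)) - 1*(-264106) = 367 - 1*(-264106) = 367 + 264106 = 264473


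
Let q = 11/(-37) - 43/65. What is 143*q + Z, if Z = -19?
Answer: -28881/185 ≈ -156.11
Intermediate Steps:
q = -2306/2405 (q = 11*(-1/37) - 43*1/65 = -11/37 - 43/65 = -2306/2405 ≈ -0.95884)
143*q + Z = 143*(-2306/2405) - 19 = -25366/185 - 19 = -28881/185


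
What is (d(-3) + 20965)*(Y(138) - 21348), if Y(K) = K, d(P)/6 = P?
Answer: -444285870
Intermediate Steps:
d(P) = 6*P
(d(-3) + 20965)*(Y(138) - 21348) = (6*(-3) + 20965)*(138 - 21348) = (-18 + 20965)*(-21210) = 20947*(-21210) = -444285870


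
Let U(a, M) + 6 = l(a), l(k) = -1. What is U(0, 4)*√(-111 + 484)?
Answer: -7*√373 ≈ -135.19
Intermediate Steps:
U(a, M) = -7 (U(a, M) = -6 - 1 = -7)
U(0, 4)*√(-111 + 484) = -7*√(-111 + 484) = -7*√373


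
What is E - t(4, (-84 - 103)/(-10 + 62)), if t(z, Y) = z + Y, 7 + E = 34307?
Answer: 1783579/52 ≈ 34300.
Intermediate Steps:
E = 34300 (E = -7 + 34307 = 34300)
t(z, Y) = Y + z
E - t(4, (-84 - 103)/(-10 + 62)) = 34300 - ((-84 - 103)/(-10 + 62) + 4) = 34300 - (-187/52 + 4) = 34300 - 1*21/52 = 34300 - 21/52 = 1783579/52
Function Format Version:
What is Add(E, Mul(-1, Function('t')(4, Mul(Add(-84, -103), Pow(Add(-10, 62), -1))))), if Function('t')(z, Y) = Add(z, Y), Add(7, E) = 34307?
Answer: Rational(1783579, 52) ≈ 34300.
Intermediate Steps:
E = 34300 (E = Add(-7, 34307) = 34300)
Function('t')(z, Y) = Add(Y, z)
Add(E, Mul(-1, Function('t')(4, Mul(Add(-84, -103), Pow(Add(-10, 62), -1))))) = Add(34300, Mul(-1, Add(Mul(Add(-84, -103), Pow(Add(-10, 62), -1)), 4))) = Add(34300, Mul(-1, Add(Mul(-187, Pow(52, -1)), 4))) = Add(34300, Mul(-1, Add(Mul(-187, Rational(1, 52)), 4))) = Add(34300, Mul(-1, Add(Rational(-187, 52), 4))) = Add(34300, Mul(-1, Rational(21, 52))) = Add(34300, Rational(-21, 52)) = Rational(1783579, 52)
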